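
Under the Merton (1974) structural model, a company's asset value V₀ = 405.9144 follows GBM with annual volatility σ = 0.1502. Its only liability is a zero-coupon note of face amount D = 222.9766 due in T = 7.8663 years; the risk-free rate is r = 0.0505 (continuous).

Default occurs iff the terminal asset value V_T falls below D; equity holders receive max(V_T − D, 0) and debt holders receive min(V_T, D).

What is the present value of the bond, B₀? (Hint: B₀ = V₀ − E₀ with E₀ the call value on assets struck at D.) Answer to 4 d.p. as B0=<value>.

d₁ = [ln(V₀/D) + (r + σ²/2)T] / (σ√T)
   = [ln(405.9144/222.9766) + (0.0505 + 0.5·0.1502²)·7.8663] / (0.1502·√7.8663)
   = [0.599075 + 0.485980] / 0.421265 = 2.575709
d₂ = d₁ − σ√T = 2.575709 − 0.421265 = 2.154444
N(d₁) = 0.994998,  N(d₂) = 0.984397,  e^(−rT) = 0.672167
E₀ = V₀·N(d₁) − D·e^(−rT)·N(d₂)
   = 405.9144·0.994998 − 222.9766·0.672167·0.984397 = 256.345055
B₀ = V₀ − E₀ = 405.9144 − 256.345055 = 149.569345

B0=149.5693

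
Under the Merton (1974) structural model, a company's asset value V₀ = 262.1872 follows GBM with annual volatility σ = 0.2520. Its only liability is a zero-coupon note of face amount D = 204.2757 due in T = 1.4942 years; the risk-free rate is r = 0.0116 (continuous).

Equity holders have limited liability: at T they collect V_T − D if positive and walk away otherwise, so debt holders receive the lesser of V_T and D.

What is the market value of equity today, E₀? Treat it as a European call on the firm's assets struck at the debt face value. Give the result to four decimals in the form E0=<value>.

d₁ = [ln(V₀/D) + (r + σ²/2)T] / (σ√T)
   = [ln(262.1872/204.2757) + (0.0116 + 0.5·0.2520²)·1.4942] / (0.2520·√1.4942)
   = [0.249588 + 0.064777] / 0.308038 = 1.020537
d₂ = d₁ − σ√T = 1.020537 − 0.308038 = 0.712499
N(d₁) = 0.846263,  N(d₂) = 0.761922,  e^(−rT) = 0.982817
E₀ = V₀·N(d₁) − D·e^(−rT)·N(d₂)
   = 262.1872·0.846263 − 204.2757·0.982817·0.761922 = 68.911663

E0=68.9117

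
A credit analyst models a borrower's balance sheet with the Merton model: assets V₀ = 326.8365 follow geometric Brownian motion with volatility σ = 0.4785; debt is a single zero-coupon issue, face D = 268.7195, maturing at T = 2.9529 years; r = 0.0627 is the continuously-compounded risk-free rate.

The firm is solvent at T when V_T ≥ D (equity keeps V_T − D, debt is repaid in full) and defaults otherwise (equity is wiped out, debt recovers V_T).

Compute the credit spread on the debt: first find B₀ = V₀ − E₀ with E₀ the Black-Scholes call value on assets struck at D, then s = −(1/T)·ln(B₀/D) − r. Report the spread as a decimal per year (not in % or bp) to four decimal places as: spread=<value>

spread=0.0754

d₁ = [ln(V₀/D) + (r + σ²/2)T] / (σ√T)
   = [ln(326.8365/268.7195) + (0.0627 + 0.5·0.4785²)·2.9529] / (0.4785·√2.9529)
   = [0.195792 + 0.523198] / 0.822255 = 0.874413
d₂ = d₁ − σ√T = 0.874413 − 0.822255 = 0.052158
N(d₁) = 0.809053,  N(d₂) = 0.520799,  e^(−rT) = 0.830982
E₀ = V₀·N(d₁) − D·e^(−rT)·N(d₂)
   = 326.8365·0.809053 − 268.7195·0.830982·0.520799 = 148.133196
B₀ = V₀ − E₀ = 326.8365 − 148.133196 = 178.703304
spread = −(1/T)·ln(B₀/D) − r = −(1/2.9529)·ln(178.703304/268.7195) − 0.0627 = 0.07544934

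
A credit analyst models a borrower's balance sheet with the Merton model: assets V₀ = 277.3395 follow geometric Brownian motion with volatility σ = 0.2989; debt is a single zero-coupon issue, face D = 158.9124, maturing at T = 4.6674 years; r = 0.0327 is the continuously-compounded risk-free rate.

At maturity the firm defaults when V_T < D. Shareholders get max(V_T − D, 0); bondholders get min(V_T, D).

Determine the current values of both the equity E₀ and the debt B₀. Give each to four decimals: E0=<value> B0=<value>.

d₁ = [ln(V₀/D) + (r + σ²/2)T] / (σ√T)
   = [ln(277.3395/158.9124) + (0.0327 + 0.5·0.2989²)·4.6674] / (0.2989·√4.6674)
   = [0.556889 + 0.361120] / 0.645749 = 1.421620
d₂ = d₁ − σ√T = 1.421620 − 0.645749 = 0.775871
N(d₁) = 0.922432,  N(d₂) = 0.781087,  e^(−rT) = 0.858452
E₀ = V₀·N(d₁) − D·e^(−rT)·N(d₂)
   = 277.3395·0.922432 − 158.9124·0.858452·0.781087 = 149.271766
B₀ = V₀ − E₀ = 277.3395 − 149.271766 = 128.067734

E0=149.2718 B0=128.0677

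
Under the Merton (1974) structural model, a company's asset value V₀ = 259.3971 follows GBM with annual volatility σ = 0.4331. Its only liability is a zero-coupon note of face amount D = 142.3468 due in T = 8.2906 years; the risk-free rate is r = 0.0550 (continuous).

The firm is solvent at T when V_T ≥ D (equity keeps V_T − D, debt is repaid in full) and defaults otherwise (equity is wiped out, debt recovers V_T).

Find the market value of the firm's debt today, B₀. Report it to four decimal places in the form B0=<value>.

d₁ = [ln(V₀/D) + (r + σ²/2)T] / (σ√T)
   = [ln(259.3971/142.3468) + (0.0550 + 0.5·0.4331²)·8.2906] / (0.4331·√8.2906)
   = [0.600094 + 1.233540] / 1.247042 = 1.470386
d₂ = d₁ − σ√T = 1.470386 − 1.247042 = 0.223344
N(d₁) = 0.929271,  N(d₂) = 0.588366,  e^(−rT) = 0.633825
E₀ = V₀·N(d₁) − D·e^(−rT)·N(d₂)
   = 259.3971·0.929271 − 142.3468·0.633825·0.588366 = 187.966210
B₀ = V₀ − E₀ = 259.3971 − 187.966210 = 71.430890

B0=71.4309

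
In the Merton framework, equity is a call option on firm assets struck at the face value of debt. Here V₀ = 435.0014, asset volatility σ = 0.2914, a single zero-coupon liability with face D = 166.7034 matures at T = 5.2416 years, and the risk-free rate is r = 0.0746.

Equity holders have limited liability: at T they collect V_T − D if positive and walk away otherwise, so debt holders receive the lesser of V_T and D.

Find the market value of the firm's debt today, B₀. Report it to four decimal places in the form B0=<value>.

B0=111.6259

d₁ = [ln(V₀/D) + (r + σ²/2)T] / (σ√T)
   = [ln(435.0014/166.7034) + (0.0746 + 0.5·0.2914²)·5.2416] / (0.2914·√5.2416)
   = [0.959133 + 0.613566] / 0.667147 = 2.357350
d₂ = d₁ − σ√T = 2.357350 − 0.667147 = 1.690203
N(d₁) = 0.990797,  N(d₂) = 0.954505,  e^(−rT) = 0.676364
E₀ = V₀·N(d₁) − D·e^(−rT)·N(d₂)
   = 435.0014·0.990797 − 166.7034·0.676364·0.954505 = 323.375481
B₀ = V₀ − E₀ = 435.0014 − 323.375481 = 111.625919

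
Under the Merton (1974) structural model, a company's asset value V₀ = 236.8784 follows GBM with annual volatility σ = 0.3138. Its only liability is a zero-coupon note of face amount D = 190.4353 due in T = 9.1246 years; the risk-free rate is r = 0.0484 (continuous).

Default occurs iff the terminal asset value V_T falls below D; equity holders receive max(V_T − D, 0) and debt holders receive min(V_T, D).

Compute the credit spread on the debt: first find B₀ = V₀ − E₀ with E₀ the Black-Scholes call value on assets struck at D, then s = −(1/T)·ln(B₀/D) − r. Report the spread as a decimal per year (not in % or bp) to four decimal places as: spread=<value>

spread=0.0215

d₁ = [ln(V₀/D) + (r + σ²/2)T] / (σ√T)
   = [ln(236.8784/190.4353) + (0.0484 + 0.5·0.3138²)·9.1246] / (0.3138·√9.1246)
   = [0.218234 + 0.890882] / 0.947894 = 1.170085
d₂ = d₁ − σ√T = 1.170085 − 0.947894 = 0.222191
N(d₁) = 0.879017,  N(d₂) = 0.587917,  e^(−rT) = 0.642987
E₀ = V₀·N(d₁) − D·e^(−rT)·N(d₂)
   = 236.8784·0.879017 − 190.4353·0.642987·0.587917 = 136.231079
B₀ = V₀ − E₀ = 236.8784 − 136.231079 = 100.647321
spread = −(1/T)·ln(B₀/D) − r = −(1/9.1246)·ln(100.647321/190.4353) − 0.0484 = 0.02148690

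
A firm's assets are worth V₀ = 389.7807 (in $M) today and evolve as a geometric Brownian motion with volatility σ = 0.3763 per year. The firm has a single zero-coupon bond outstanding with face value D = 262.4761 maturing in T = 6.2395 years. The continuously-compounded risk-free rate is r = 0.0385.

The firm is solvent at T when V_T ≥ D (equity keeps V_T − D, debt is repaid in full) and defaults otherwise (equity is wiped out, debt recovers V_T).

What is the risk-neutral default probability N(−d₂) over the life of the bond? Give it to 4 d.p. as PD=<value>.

PD=0.4183

d₁ = [ln(V₀/D) + (r + σ²/2)T] / (σ√T)
   = [ln(389.7807/262.4761) + (0.0385 + 0.5·0.3763²)·6.2395] / (0.3763·√6.2395)
   = [0.395424 + 0.681983] / 0.939959 = 1.146227
d₂ = d₁ − σ√T = 1.146227 − 0.939959 = 0.206268
risk-neutral PD = N(−d₂) = N(-0.206268) = 0.418291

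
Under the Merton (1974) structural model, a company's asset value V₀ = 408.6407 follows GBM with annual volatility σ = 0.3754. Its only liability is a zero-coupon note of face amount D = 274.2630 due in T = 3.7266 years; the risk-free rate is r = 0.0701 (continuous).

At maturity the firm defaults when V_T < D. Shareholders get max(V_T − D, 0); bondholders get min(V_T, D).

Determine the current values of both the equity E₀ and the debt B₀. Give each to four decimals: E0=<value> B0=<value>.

E0=217.5681 B0=191.0726

d₁ = [ln(V₀/D) + (r + σ²/2)T] / (σ√T)
   = [ln(408.6407/274.2630) + (0.0701 + 0.5·0.3754²)·3.7266] / (0.3754·√3.7266)
   = [0.398749 + 0.523821] / 0.724687 = 1.273058
d₂ = d₁ − σ√T = 1.273058 − 0.724687 = 0.548371
N(d₁) = 0.898501,  N(d₂) = 0.708281,  e^(−rT) = 0.770100
E₀ = V₀·N(d₁) − D·e^(−rT)·N(d₂)
   = 408.6407·0.898501 − 274.2630·0.770100·0.708281 = 217.568103
B₀ = V₀ − E₀ = 408.6407 − 217.568103 = 191.072597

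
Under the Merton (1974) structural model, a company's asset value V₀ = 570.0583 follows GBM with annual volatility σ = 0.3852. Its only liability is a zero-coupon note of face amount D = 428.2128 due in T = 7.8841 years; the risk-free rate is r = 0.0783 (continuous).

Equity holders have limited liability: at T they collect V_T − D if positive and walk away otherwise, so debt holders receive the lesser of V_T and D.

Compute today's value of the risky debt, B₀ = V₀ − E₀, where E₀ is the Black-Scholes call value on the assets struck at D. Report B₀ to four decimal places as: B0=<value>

B0=190.3464

d₁ = [ln(V₀/D) + (r + σ²/2)T] / (σ√T)
   = [ln(570.0583/428.2128) + (0.0783 + 0.5·0.3852²)·7.8841] / (0.3852·√7.8841)
   = [0.286118 + 1.202243] / 1.081589 = 1.376087
d₂ = d₁ − σ√T = 1.376087 − 1.081589 = 0.294498
N(d₁) = 0.915603,  N(d₂) = 0.615811,  e^(−rT) = 0.539385
E₀ = V₀·N(d₁) − D·e^(−rT)·N(d₂)
   = 570.0583·0.915603 − 428.2128·0.539385·0.615811 = 379.711917
B₀ = V₀ − E₀ = 570.0583 − 379.711917 = 190.346383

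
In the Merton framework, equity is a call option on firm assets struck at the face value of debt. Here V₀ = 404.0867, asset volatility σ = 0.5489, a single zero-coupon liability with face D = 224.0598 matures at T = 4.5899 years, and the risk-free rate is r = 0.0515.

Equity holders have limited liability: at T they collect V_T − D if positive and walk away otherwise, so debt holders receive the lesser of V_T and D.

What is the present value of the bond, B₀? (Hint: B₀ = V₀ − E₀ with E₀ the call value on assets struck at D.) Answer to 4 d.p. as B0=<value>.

d₁ = [ln(V₀/D) + (r + σ²/2)T] / (σ√T)
   = [ln(404.0867/224.0598) + (0.0515 + 0.5·0.5489²)·4.5899] / (0.5489·√4.5899)
   = [0.589716 + 0.927828] / 1.175966 = 1.290466
d₂ = d₁ − σ√T = 1.290466 − 1.175966 = 0.114500
N(d₁) = 0.901556,  N(d₂) = 0.545579,  e^(−rT) = 0.789481
E₀ = V₀·N(d₁) − D·e^(−rT)·N(d₂)
   = 404.0867·0.901556 − 224.0598·0.789481·0.545579 = 267.798613
B₀ = V₀ − E₀ = 404.0867 − 267.798613 = 136.288087

B0=136.2881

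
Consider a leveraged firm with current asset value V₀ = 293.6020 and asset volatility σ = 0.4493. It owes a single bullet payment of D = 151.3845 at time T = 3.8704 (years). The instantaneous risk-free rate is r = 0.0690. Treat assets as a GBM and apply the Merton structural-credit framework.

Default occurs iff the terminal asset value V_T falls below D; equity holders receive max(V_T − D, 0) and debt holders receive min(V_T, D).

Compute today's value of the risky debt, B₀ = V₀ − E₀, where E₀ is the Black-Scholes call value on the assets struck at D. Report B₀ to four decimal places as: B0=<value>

d₁ = [ln(V₀/D) + (r + σ²/2)T] / (σ√T)
   = [ln(293.6020/151.3845) + (0.0690 + 0.5·0.4493²)·3.8704] / (0.4493·√3.8704)
   = [0.662402 + 0.657717] / 0.883923 = 1.493478
d₂ = d₁ − σ√T = 1.493478 − 0.883923 = 0.609555
N(d₁) = 0.932344,  N(d₂) = 0.728922,  e^(−rT) = 0.765629
E₀ = V₀·N(d₁) − D·e^(−rT)·N(d₂)
   = 293.6020·0.932344 − 151.3845·0.765629·0.728922 = 189.252839
B₀ = V₀ − E₀ = 293.6020 − 189.252839 = 104.349161

B0=104.3492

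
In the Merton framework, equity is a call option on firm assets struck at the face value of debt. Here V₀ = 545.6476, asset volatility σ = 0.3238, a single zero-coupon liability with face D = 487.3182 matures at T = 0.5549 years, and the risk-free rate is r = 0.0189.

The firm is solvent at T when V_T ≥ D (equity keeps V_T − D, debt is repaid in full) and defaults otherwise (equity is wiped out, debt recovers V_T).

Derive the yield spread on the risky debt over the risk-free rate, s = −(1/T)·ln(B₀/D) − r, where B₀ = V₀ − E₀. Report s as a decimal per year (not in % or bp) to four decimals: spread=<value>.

spread=0.0917

d₁ = [ln(V₀/D) + (r + σ²/2)T] / (σ√T)
   = [ln(545.6476/487.3182) + (0.0189 + 0.5·0.3238²)·0.5549] / (0.3238·√0.5549)
   = [0.113056 + 0.039577] / 0.241204 = 0.632798
d₂ = d₁ − σ√T = 0.632798 − 0.241204 = 0.391594
N(d₁) = 0.736567,  N(d₂) = 0.652321,  e^(−rT) = 0.989567
E₀ = V₀·N(d₁) − D·e^(−rT)·N(d₂)
   = 545.6476·0.736567 − 487.3182·0.989567·0.652321 = 87.334726
B₀ = V₀ − E₀ = 545.6476 − 87.334726 = 458.312874
spread = −(1/T)·ln(B₀/D) − r = −(1/0.5549)·ln(458.312874/487.3182) − 0.0189 = 0.09168788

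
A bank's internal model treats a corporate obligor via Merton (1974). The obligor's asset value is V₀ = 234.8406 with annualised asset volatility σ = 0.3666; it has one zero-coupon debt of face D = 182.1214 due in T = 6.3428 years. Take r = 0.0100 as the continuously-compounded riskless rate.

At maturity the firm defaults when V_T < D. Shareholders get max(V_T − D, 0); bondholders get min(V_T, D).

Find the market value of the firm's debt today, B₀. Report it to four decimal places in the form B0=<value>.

B0=126.8303

d₁ = [ln(V₀/D) + (r + σ²/2)T] / (σ√T)
   = [ln(234.8406/182.1214) + (0.0100 + 0.5·0.3666²)·6.3428] / (0.3666·√6.3428)
   = [0.254233 + 0.489650] / 0.923279 = 0.805697
d₂ = d₁ − σ√T = 0.805697 − 0.923279 = -0.117582
N(d₁) = 0.789791,  N(d₂) = 0.453200,  e^(−rT) = 0.938542
E₀ = V₀·N(d₁) − D·e^(−rT)·N(d₂)
   = 234.8406·0.789791 − 182.1214·0.938542·0.453200 = 108.010332
B₀ = V₀ − E₀ = 234.8406 − 108.010332 = 126.830268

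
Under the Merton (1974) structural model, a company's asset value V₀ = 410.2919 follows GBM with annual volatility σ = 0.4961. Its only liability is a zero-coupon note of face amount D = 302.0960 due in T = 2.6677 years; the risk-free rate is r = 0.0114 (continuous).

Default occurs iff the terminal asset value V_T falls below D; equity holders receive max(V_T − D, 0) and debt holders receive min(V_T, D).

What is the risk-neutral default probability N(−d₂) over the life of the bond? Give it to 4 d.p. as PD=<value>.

PD=0.4959

d₁ = [ln(V₀/D) + (r + σ²/2)T] / (σ√T)
   = [ln(410.2919/302.0960) + (0.0114 + 0.5·0.4961²)·2.6677] / (0.4961·√2.6677)
   = [0.306124 + 0.358693] / 0.810285 = 0.820473
d₂ = d₁ − σ√T = 0.820473 − 0.810285 = 0.010188
risk-neutral PD = N(−d₂) = N(-0.010188) = 0.495936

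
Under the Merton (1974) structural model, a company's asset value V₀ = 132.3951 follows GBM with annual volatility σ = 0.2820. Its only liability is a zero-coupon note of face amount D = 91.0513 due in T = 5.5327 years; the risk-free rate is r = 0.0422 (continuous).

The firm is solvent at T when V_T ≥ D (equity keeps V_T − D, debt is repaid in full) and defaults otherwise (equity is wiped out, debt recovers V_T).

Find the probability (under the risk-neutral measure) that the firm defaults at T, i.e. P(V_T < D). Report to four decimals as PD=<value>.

PD=0.2794

d₁ = [ln(V₀/D) + (r + σ²/2)T] / (σ√T)
   = [ln(132.3951/91.0513) + (0.0422 + 0.5·0.2820²)·5.5327] / (0.2820·√5.5327)
   = [0.374368 + 0.453471] / 0.663312 = 1.248039
d₂ = d₁ − σ√T = 1.248039 − 0.663312 = 0.584727
risk-neutral PD = N(−d₂) = N(-0.584727) = 0.279366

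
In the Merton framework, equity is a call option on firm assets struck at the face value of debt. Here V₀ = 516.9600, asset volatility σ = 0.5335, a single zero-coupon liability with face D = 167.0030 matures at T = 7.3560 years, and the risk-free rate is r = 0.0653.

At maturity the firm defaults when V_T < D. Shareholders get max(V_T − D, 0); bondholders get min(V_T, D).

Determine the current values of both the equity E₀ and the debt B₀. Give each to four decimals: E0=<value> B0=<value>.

E0=432.5186 B0=84.4414

d₁ = [ln(V₀/D) + (r + σ²/2)T] / (σ√T)
   = [ln(516.9600/167.0030) + (0.0653 + 0.5·0.5335²)·7.3560] / (0.5335·√7.3560)
   = [1.129954 + 1.527187] / 1.446956 = 1.836366
d₂ = d₁ − σ√T = 1.836366 − 1.446956 = 0.389411
N(d₁) = 0.966848,  N(d₂) = 0.651514,  e^(−rT) = 0.618569
E₀ = V₀·N(d₁) − D·e^(−rT)·N(d₂)
   = 516.9600·0.966848 − 167.0030·0.618569·0.651514 = 432.518646
B₀ = V₀ − E₀ = 516.9600 − 432.518646 = 84.441354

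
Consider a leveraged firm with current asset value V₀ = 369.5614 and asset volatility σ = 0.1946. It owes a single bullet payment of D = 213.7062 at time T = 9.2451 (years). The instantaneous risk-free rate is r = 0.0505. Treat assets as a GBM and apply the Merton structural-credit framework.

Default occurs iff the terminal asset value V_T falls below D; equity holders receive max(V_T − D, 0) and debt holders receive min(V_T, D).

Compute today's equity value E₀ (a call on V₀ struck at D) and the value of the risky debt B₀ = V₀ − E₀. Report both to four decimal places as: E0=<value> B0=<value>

E0=237.8244 B0=131.7370

d₁ = [ln(V₀/D) + (r + σ²/2)T] / (σ√T)
   = [ln(369.5614/213.7062) + (0.0505 + 0.5·0.1946²)·9.2451] / (0.1946·√9.2451)
   = [0.547715 + 0.641930] / 0.591696 = 2.010567
d₂ = d₁ − σ√T = 2.010567 − 0.591696 = 1.418871
N(d₁) = 0.977814,  N(d₂) = 0.922032,  e^(−rT) = 0.626957
E₀ = V₀·N(d₁) − D·e^(−rT)·N(d₂)
   = 369.5614·0.977814 − 213.7062·0.626957·0.922032 = 237.824440
B₀ = V₀ − E₀ = 369.5614 − 237.824440 = 131.736960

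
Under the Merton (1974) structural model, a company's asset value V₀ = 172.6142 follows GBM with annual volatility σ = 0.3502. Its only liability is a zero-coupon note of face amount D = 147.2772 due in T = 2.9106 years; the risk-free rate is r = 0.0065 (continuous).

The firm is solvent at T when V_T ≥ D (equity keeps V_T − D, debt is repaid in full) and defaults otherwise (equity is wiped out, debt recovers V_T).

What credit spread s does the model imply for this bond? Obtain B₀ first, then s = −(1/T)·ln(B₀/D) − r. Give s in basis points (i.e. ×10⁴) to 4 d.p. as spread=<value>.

d₁ = [ln(V₀/D) + (r + σ²/2)T] / (σ√T)
   = [ln(172.6142/147.2772) + (0.0065 + 0.5·0.3502²)·2.9106] / (0.3502·√2.9106)
   = [0.158743 + 0.197397] / 0.597458 = 0.596091
d₂ = d₁ − σ√T = 0.596091 − 0.597458 = -0.001367
N(d₁) = 0.724443,  N(d₂) = 0.499455,  e^(−rT) = 0.981259
E₀ = V₀·N(d₁) − D·e^(−rT)·N(d₂)
   = 172.6142·0.724443 − 147.2772·0.981259·0.499455 = 52.869392
B₀ = V₀ − E₀ = 172.6142 − 52.869392 = 119.744808
spread = −(1/T)·ln(B₀/D) − r = −(1/2.9106)·ln(119.744808/147.2772) − 0.0065 = 0.06460343
in basis points: 0.06460343 × 10⁴ = 646.0343 bp

spread=646.0343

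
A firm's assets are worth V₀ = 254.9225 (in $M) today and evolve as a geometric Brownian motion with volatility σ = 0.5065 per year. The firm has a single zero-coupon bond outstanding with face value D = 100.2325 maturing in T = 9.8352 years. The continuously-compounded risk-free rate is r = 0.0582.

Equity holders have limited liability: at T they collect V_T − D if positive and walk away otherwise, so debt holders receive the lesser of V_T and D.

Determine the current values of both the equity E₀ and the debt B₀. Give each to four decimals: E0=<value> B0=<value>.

E0=212.8089 B0=42.1136

d₁ = [ln(V₀/D) + (r + σ²/2)T] / (σ√T)
   = [ln(254.9225/100.2325) + (0.0582 + 0.5·0.5065²)·9.8352] / (0.5065·√9.8352)
   = [0.933467 + 1.833981] / 1.588441 = 1.742242
d₂ = d₁ − σ√T = 1.742242 − 1.588441 = 0.153801
N(d₁) = 0.959267,  N(d₂) = 0.561117,  e^(−rT) = 0.564165
E₀ = V₀·N(d₁) − D·e^(−rT)·N(d₂)
   = 254.9225·0.959267 − 100.2325·0.564165·0.561117 = 212.808889
B₀ = V₀ − E₀ = 254.9225 − 212.808889 = 42.113611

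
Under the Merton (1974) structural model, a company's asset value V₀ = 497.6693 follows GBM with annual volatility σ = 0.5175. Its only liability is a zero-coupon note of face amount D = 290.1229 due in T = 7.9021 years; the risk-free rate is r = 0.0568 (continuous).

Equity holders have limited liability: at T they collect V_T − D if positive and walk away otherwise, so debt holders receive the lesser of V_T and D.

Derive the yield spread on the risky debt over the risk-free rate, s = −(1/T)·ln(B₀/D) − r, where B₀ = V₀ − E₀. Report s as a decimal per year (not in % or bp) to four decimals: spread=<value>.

spread=0.0460

d₁ = [ln(V₀/D) + (r + σ²/2)T] / (σ√T)
   = [ln(497.6693/290.1229) + (0.0568 + 0.5·0.5175²)·7.9021] / (0.5175·√7.9021)
   = [0.539631 + 1.506955] / 1.454727 = 1.406852
d₂ = d₁ − σ√T = 1.406852 − 1.454727 = -0.047875
N(d₁) = 0.920264,  N(d₂) = 0.480908,  e^(−rT) = 0.638369
E₀ = V₀·N(d₁) − D·e^(−rT)·N(d₂)
   = 497.6693·0.920264 − 290.1229·0.638369·0.480908 = 368.920614
B₀ = V₀ − E₀ = 497.6693 − 368.920614 = 128.748686
spread = −(1/T)·ln(B₀/D) − r = −(1/7.9021)·ln(128.748686/290.1229) − 0.0568 = 0.04601347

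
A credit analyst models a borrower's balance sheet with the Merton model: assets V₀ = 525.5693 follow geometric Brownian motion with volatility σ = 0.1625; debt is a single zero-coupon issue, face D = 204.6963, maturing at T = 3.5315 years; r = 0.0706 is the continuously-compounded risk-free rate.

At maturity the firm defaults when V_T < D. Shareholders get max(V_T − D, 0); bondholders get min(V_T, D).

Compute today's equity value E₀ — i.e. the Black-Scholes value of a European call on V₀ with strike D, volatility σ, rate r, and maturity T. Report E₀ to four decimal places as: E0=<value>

d₁ = [ln(V₀/D) + (r + σ²/2)T] / (σ√T)
   = [ln(525.5693/204.6963) + (0.0706 + 0.5·0.1625²)·3.5315] / (0.1625·√3.5315)
   = [0.942955 + 0.295951] / 0.305375 = 4.057001
d₂ = d₁ − σ√T = 4.057001 − 0.305375 = 3.751627
N(d₁) = 0.999975,  N(d₂) = 0.999912,  e^(−rT) = 0.779328
E₀ = V₀·N(d₁) − D·e^(−rT)·N(d₂)
   = 525.5693·0.999975 − 204.6963·0.779328·0.999912 = 366.044794

E0=366.0448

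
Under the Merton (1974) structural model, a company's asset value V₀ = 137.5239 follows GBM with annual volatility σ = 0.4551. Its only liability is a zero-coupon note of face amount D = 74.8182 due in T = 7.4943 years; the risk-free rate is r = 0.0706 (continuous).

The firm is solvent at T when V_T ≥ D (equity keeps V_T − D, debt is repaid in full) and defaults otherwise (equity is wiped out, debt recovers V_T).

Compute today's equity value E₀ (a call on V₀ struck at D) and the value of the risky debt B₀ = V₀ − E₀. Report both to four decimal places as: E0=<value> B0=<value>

E0=101.8902 B0=35.6337

d₁ = [ln(V₀/D) + (r + σ²/2)T] / (σ√T)
   = [ln(137.5239/74.8182) + (0.0706 + 0.5·0.4551²)·7.4943] / (0.4551·√7.4943)
   = [0.608737 + 1.305192] / 1.245869 = 1.536220
d₂ = d₁ − σ√T = 1.536220 − 1.245869 = 0.290351
N(d₁) = 0.937758,  N(d₂) = 0.614226,  e^(−rT) = 0.589136
E₀ = V₀·N(d₁) − D·e^(−rT)·N(d₂)
   = 137.5239·0.937758 − 74.8182·0.589136·0.614226 = 101.890172
B₀ = V₀ − E₀ = 137.5239 − 101.890172 = 35.633728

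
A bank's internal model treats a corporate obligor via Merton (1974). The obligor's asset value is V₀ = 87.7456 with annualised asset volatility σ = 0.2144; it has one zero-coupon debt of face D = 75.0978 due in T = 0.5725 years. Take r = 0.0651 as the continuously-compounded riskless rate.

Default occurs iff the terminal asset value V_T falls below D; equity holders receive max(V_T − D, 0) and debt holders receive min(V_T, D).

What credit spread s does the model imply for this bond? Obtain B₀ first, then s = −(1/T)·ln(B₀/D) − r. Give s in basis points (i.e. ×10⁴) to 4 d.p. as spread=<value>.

d₁ = [ln(V₀/D) + (r + σ²/2)T] / (σ√T)
   = [ln(87.7456/75.0978) + (0.0651 + 0.5·0.2144²)·0.5725] / (0.2144·√0.5725)
   = [0.155650 + 0.050428] / 0.162223 = 1.270340
d₂ = d₁ − σ√T = 1.270340 − 0.162223 = 1.108117
N(d₁) = 0.898018,  N(d₂) = 0.866094,  e^(−rT) = 0.963416
E₀ = V₀·N(d₁) − D·e^(−rT)·N(d₂)
   = 87.7456·0.898018 − 75.0978·0.963416·0.866094 = 16.134842
B₀ = V₀ − E₀ = 87.7456 − 16.134842 = 71.610758
spread = −(1/T)·ln(B₀/D) − r = −(1/0.5725)·ln(71.610758/75.0978) − 0.0651 = 0.01794970
in basis points: 0.01794970 × 10⁴ = 179.4970 bp

spread=179.4970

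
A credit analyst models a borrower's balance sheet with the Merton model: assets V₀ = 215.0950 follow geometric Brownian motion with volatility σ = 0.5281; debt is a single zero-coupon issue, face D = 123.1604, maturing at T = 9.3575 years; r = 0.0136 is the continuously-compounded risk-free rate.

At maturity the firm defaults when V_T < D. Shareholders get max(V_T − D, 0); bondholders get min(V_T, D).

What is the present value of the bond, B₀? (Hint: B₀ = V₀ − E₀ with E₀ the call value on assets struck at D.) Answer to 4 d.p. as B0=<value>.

d₁ = [ln(V₀/D) + (r + σ²/2)T] / (σ√T)
   = [ln(215.0950/123.1604) + (0.0136 + 0.5·0.5281²)·9.3575] / (0.5281·√9.3575)
   = [0.557592 + 1.432117] / 1.615460 = 1.231667
d₂ = d₁ − σ√T = 1.231667 − 1.615460 = -0.383792
N(d₁) = 0.890963,  N(d₂) = 0.350566,  e^(−rT) = 0.880503
E₀ = V₀·N(d₁) − D·e^(−rT)·N(d₂)
   = 215.0950·0.890963 − 123.1604·0.880503·0.350566 = 153.625266
B₀ = V₀ − E₀ = 215.0950 − 153.625266 = 61.469734

B0=61.4697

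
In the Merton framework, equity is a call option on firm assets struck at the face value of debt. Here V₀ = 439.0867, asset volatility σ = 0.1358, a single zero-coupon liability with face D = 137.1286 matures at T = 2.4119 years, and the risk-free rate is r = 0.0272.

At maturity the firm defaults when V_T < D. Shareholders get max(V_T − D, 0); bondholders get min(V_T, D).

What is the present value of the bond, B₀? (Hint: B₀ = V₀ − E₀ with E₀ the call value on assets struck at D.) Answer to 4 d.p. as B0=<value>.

d₁ = [ln(V₀/D) + (r + σ²/2)T] / (σ√T)
   = [ln(439.0867/137.1286) + (0.0272 + 0.5·0.1358²)·2.4119] / (0.1358·√2.4119)
   = [1.163778 + 0.087843] / 0.210901 = 5.934627
d₂ = d₁ − σ√T = 5.934627 − 0.210901 = 5.723726
N(d₁) = 1.000000,  N(d₂) = 1.000000,  e^(−rT) = 0.936502
E₀ = V₀·N(d₁) − D·e^(−rT)·N(d₂)
   = 439.0867·1.000000 − 137.1286·0.936502·1.000000 = 310.665499
B₀ = V₀ − E₀ = 439.0867 − 310.665499 = 128.421201

B0=128.4212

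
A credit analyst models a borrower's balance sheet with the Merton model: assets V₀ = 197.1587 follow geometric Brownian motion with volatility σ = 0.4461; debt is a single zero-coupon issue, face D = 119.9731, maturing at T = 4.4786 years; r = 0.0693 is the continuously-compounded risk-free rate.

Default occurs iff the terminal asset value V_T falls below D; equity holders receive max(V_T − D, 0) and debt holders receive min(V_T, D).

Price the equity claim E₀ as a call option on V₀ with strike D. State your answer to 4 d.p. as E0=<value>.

E0=121.8728

d₁ = [ln(V₀/D) + (r + σ²/2)T] / (σ√T)
   = [ln(197.1587/119.9731) + (0.0693 + 0.5·0.4461²)·4.4786] / (0.4461·√4.4786)
   = [0.496741 + 0.755999] / 0.944068 = 1.326960
d₂ = d₁ − σ√T = 1.326960 − 0.944068 = 0.382892
N(d₁) = 0.907739,  N(d₂) = 0.649100,  e^(−rT) = 0.733178
E₀ = V₀·N(d₁) − D·e^(−rT)·N(d₂)
   = 197.1587·0.907739 − 119.9731·0.733178·0.649100 = 121.872762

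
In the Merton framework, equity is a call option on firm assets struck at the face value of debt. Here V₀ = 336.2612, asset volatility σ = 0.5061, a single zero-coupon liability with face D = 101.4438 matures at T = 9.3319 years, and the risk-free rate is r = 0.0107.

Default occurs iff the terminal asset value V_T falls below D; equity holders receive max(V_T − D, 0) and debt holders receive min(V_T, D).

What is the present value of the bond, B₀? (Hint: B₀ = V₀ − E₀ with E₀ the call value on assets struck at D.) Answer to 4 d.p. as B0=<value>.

B0=66.2994

d₁ = [ln(V₀/D) + (r + σ²/2)T] / (σ√T)
   = [ln(336.2612/101.4438) + (0.0107 + 0.5·0.5061²)·9.3319] / (0.5061·√9.3319)
   = [1.198383 + 1.294975] / 1.546042 = 1.612736
d₂ = d₁ − σ√T = 1.612736 − 1.546042 = 0.066694
N(d₁) = 0.946599,  N(d₂) = 0.526587,  e^(−rT) = 0.904972
E₀ = V₀·N(d₁) − D·e^(−rT)·N(d₂)
   = 336.2612·0.946599 − 101.4438·0.904972·0.526587 = 269.961832
B₀ = V₀ − E₀ = 336.2612 − 269.961832 = 66.299368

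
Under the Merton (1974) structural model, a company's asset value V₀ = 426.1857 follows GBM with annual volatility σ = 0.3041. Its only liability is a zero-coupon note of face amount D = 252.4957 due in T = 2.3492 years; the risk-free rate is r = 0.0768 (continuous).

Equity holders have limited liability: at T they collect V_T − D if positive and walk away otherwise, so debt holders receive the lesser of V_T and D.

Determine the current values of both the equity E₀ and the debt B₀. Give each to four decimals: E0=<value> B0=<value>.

E0=219.2941 B0=206.8916

d₁ = [ln(V₀/D) + (r + σ²/2)T] / (σ√T)
   = [ln(426.1857/252.4957) + (0.0768 + 0.5·0.3041²)·2.3492] / (0.3041·√2.3492)
   = [0.523481 + 0.289042] / 0.466097 = 1.743248
d₂ = d₁ − σ√T = 1.743248 − 0.466097 = 1.277151
N(d₁) = 0.959355,  N(d₂) = 0.899225,  e^(−rT) = 0.834921
E₀ = V₀·N(d₁) − D·e^(−rT)·N(d₂)
   = 426.1857·0.959355 − 252.4957·0.834921·0.899225 = 219.294099
B₀ = V₀ − E₀ = 426.1857 − 219.294099 = 206.891601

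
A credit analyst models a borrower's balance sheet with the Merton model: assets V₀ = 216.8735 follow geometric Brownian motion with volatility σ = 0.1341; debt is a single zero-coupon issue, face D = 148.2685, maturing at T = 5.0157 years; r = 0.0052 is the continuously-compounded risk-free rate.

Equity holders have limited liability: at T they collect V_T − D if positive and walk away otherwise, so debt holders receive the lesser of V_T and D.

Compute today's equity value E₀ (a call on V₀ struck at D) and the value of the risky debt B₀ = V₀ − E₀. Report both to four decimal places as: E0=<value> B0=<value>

d₁ = [ln(V₀/D) + (r + σ²/2)T] / (σ√T)
   = [ln(216.8735/148.2685) + (0.0052 + 0.5·0.1341²)·5.0157] / (0.1341·√5.0157)
   = [0.380289 + 0.071180] / 0.300327 = 1.503258
d₂ = d₁ − σ√T = 1.503258 − 0.300327 = 1.202931
N(d₁) = 0.933614,  N(d₂) = 0.885499,  e^(−rT) = 0.974256
E₀ = V₀·N(d₁) − D·e^(−rT)·N(d₂)
   = 216.8735·0.933614 − 148.2685·0.974256·0.885499 = 74.564578
B₀ = V₀ − E₀ = 216.8735 − 74.564578 = 142.308922

E0=74.5646 B0=142.3089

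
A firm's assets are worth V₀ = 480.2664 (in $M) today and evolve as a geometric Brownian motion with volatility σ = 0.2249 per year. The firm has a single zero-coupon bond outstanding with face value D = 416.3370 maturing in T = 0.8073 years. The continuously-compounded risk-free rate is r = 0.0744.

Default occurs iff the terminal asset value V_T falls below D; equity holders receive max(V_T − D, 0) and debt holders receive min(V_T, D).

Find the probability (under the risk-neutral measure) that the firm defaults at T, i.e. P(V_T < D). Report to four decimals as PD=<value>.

d₁ = [ln(V₀/D) + (r + σ²/2)T] / (σ√T)
   = [ln(480.2664/416.3370) + (0.0744 + 0.5·0.2249²)·0.8073] / (0.2249·√0.8073)
   = [0.142846 + 0.080480] / 0.202072 = 1.105177
d₂ = d₁ − σ√T = 1.105177 − 0.202072 = 0.903104
risk-neutral PD = N(−d₂) = N(-0.903104) = 0.183235

PD=0.1832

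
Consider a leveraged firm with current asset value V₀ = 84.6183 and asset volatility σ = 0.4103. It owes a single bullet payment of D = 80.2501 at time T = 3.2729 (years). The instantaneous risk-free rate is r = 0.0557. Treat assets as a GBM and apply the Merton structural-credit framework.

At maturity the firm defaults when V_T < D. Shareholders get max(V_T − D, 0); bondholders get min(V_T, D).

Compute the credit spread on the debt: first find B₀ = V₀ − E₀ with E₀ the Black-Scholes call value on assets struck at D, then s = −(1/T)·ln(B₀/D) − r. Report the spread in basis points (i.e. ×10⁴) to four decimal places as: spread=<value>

spread=723.0430

d₁ = [ln(V₀/D) + (r + σ²/2)T] / (σ√T)
   = [ln(84.6183/80.2501) + (0.0557 + 0.5·0.4103²)·3.2729] / (0.4103·√3.2729)
   = [0.053003 + 0.457790] / 0.742280 = 0.688140
d₂ = d₁ − σ√T = 0.688140 − 0.742280 = -0.054140
N(d₁) = 0.754318,  N(d₂) = 0.478412,  e^(−rT) = 0.833351
E₀ = V₀·N(d₁) − D·e^(−rT)·N(d₂)
   = 84.6183·0.754318 − 80.2501·0.833351·0.478412 = 31.834584
B₀ = V₀ − E₀ = 84.6183 − 31.834584 = 52.783716
spread = −(1/T)·ln(B₀/D) − r = −(1/3.2729)·ln(52.783716/80.2501) − 0.0557 = 0.07230430
in basis points: 0.07230430 × 10⁴ = 723.0430 bp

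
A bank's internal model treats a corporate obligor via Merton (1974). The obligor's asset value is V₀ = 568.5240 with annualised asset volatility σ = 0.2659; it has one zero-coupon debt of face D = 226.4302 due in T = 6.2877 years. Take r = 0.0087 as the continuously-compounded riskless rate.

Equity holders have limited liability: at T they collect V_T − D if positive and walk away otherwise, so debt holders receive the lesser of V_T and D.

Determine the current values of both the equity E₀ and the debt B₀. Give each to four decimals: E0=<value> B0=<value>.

E0=361.2797 B0=207.2443

d₁ = [ln(V₀/D) + (r + σ²/2)T] / (σ√T)
   = [ln(568.5240/226.4302) + (0.0087 + 0.5·0.2659²)·6.2877] / (0.2659·√6.2877)
   = [0.920607 + 0.276982] / 0.666752 = 1.796154
d₂ = d₁ − σ√T = 1.796154 − 0.666752 = 1.129402
N(d₁) = 0.963765,  N(d₂) = 0.870636,  e^(−rT) = 0.946766
E₀ = V₀·N(d₁) − D·e^(−rT)·N(d₂)
   = 568.5240·0.963765 − 226.4302·0.946766·0.870636 = 361.279666
B₀ = V₀ − E₀ = 568.5240 − 361.279666 = 207.244334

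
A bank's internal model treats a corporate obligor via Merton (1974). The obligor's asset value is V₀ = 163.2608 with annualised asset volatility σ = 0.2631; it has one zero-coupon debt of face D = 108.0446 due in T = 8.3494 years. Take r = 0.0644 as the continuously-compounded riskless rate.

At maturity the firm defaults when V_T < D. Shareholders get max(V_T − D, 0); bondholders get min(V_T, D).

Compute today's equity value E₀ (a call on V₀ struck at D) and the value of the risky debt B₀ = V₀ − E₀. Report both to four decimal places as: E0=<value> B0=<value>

d₁ = [ln(V₀/D) + (r + σ²/2)T] / (σ√T)
   = [ln(163.2608/108.0446) + (0.0644 + 0.5·0.2631²)·8.3494] / (0.2631·√8.3494)
   = [0.412805 + 0.826681] / 0.760236 = 1.630396
d₂ = d₁ − σ√T = 1.630396 − 0.760236 = 0.870160
N(d₁) = 0.948491,  N(d₂) = 0.807893,  e^(−rT) = 0.584089
E₀ = V₀·N(d₁) − D·e^(−rT)·N(d₂)
   = 163.2608·0.948491 − 108.0446·0.584089·0.807893 = 103.867116
B₀ = V₀ − E₀ = 163.2608 − 103.867116 = 59.393684

E0=103.8671 B0=59.3937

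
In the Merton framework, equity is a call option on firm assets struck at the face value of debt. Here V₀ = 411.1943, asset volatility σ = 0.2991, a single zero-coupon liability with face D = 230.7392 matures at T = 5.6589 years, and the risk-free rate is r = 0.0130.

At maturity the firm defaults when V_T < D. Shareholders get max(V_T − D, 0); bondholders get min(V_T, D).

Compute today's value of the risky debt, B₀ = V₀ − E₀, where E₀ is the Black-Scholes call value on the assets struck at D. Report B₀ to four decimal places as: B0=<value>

d₁ = [ln(V₀/D) + (r + σ²/2)T] / (σ√T)
   = [ln(411.1943/230.7392) + (0.0130 + 0.5·0.2991²)·5.6589] / (0.2991·√5.6589)
   = [0.577778 + 0.326691] / 0.711512 = 1.271191
d₂ = d₁ − σ√T = 1.271191 − 0.711512 = 0.559679
N(d₁) = 0.898170,  N(d₂) = 0.712151,  e^(−rT) = 0.929075
E₀ = V₀·N(d₁) − D·e^(−rT)·N(d₂)
   = 411.1943·0.898170 − 230.7392·0.929075·0.712151 = 216.655615
B₀ = V₀ − E₀ = 411.1943 − 216.655615 = 194.538685

B0=194.5387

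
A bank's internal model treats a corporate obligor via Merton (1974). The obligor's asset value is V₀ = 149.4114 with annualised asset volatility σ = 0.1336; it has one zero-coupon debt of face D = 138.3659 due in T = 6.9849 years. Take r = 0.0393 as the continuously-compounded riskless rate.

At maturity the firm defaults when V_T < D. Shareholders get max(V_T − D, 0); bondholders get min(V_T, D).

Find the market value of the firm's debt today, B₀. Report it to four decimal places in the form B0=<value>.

d₁ = [ln(V₀/D) + (r + σ²/2)T] / (σ√T)
   = [ln(149.4114/138.3659) + (0.0393 + 0.5·0.1336²)·6.9849] / (0.1336·√6.9849)
   = [0.076802 + 0.336843] / 0.353091 = 1.171497
d₂ = d₁ − σ√T = 1.171497 − 0.353091 = 0.818407
N(d₁) = 0.879301,  N(d₂) = 0.793437,  e^(−rT) = 0.759947
E₀ = V₀·N(d₁) − D·e^(−rT)·N(d₂)
   = 149.4114·0.879301 − 138.3659·0.759947·0.793437 = 47.946983
B₀ = V₀ − E₀ = 149.4114 − 47.946983 = 101.464417

B0=101.4644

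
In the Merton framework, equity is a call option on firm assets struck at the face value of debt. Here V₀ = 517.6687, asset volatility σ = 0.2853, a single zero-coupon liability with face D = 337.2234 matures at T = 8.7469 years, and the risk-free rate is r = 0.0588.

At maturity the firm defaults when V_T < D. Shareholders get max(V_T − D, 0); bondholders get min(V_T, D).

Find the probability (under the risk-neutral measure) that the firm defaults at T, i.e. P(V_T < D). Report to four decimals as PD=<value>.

PD=0.2433

d₁ = [ln(V₀/D) + (r + σ²/2)T] / (σ√T)
   = [ln(517.6687/337.2234) + (0.0588 + 0.5·0.2853²)·8.7469] / (0.2853·√8.7469)
   = [0.428590 + 0.870299] / 0.843779 = 1.539371
d₂ = d₁ − σ√T = 1.539371 − 0.843779 = 0.695592
risk-neutral PD = N(−d₂) = N(-0.695592) = 0.243342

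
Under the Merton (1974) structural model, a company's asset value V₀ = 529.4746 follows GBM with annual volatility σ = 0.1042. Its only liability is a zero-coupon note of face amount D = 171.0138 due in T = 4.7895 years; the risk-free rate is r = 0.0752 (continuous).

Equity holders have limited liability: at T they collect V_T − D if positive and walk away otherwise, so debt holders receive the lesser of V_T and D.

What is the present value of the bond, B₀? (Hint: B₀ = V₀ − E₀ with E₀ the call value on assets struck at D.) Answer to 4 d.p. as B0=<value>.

d₁ = [ln(V₀/D) + (r + σ²/2)T] / (σ√T)
   = [ln(529.4746/171.0138) + (0.0752 + 0.5·0.1042²)·4.7895] / (0.1042·√4.7895)
   = [1.130141 + 0.386172] / 0.228041 = 6.649300
d₂ = d₁ − σ√T = 6.649300 − 0.228041 = 6.421260
N(d₁) = 1.000000,  N(d₂) = 1.000000,  e^(−rT) = 0.697557
E₀ = V₀·N(d₁) − D·e^(−rT)·N(d₂)
   = 529.4746·1.000000 − 171.0138·0.697557·1.000000 = 410.182649
B₀ = V₀ − E₀ = 529.4746 − 410.182649 = 119.291951

B0=119.2920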